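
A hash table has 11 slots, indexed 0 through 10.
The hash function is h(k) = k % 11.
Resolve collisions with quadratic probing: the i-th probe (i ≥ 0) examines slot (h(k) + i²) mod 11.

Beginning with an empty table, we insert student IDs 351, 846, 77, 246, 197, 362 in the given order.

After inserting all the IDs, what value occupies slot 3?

197

351: h=10 -> slot 10
846: h=10, probe 10,0 -> slot 0
77: h=0, probe 0,1 -> slot 1
246: h=4 -> slot 4
197: h=10, probe 10,0,3 -> slot 3
362: h=10, probe 10,0,3,8 -> slot 8
Table: [846, 77, ., 197, 246, ., ., ., 362, ., 351]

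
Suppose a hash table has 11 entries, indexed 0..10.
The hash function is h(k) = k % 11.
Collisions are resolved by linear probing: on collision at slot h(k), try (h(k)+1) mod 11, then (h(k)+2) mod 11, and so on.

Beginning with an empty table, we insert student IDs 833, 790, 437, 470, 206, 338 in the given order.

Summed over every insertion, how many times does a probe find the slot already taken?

14

Insert 833: h=8, slot 8 empty → index 8.
Insert 790: h=9, slot 9 empty → index 9.
Insert 437: h=8, slots 8,9 occupied → index 10.
Insert 470: h=8, slots 8,9,10 occupied → index 0.
Insert 206: h=8, slots 8,9,10,0 occupied → index 1.
Insert 338: h=8, slots 8,9,10,0,1 occupied → index 2.
Table: [470, 206, 338, -, -, -, -, -, 833, 790, 437]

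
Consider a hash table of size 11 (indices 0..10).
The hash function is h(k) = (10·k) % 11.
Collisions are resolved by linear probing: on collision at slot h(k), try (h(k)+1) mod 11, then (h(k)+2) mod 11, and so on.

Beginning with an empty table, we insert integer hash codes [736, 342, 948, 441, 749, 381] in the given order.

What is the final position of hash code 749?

2

736: h=1 => slot 1
342: h=10 => slot 10
948: h=9 => slot 9
441: h=10, probe 10,0 => slot 0
749: h=10, probe 10,0,1,2 => slot 2
381: h=4 => slot 4
Table: [441, 736, 749, _, 381, _, _, _, _, 948, 342]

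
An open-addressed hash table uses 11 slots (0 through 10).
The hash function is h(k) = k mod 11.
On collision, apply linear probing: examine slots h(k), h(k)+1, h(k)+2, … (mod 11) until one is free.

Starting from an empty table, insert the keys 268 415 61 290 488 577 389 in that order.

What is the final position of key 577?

268: h=4 → slot 4
415: h=8 → slot 8
61: h=6 → slot 6
290: h=4, probe 4,5 → slot 5
488: h=4, probe 4,5,6,7 → slot 7
577: h=5, probe 5,6,7,8,9 → slot 9
389: h=4, probe 4,5,6,7,8,9,10 → slot 10
Table: [-, -, -, -, 268, 290, 61, 488, 415, 577, 389]

9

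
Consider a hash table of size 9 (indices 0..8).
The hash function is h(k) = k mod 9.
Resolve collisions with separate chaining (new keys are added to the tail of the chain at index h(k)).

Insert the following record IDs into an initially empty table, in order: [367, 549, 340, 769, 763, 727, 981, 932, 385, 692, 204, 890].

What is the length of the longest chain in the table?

367 → bucket 7
549 → bucket 0
340 → bucket 7 (collision)
769 → bucket 4
763 → bucket 7 (collision)
727 → bucket 7 (collision)
981 → bucket 0 (collision)
932 → bucket 5
385 → bucket 7 (collision)
692 → bucket 8
204 → bucket 6
890 → bucket 8 (collision)
Final buckets:
0: 549 -> 981
1: .
2: .
3: .
4: 769
5: 932
6: 204
7: 367 -> 340 -> 763 -> 727 -> 385
8: 692 -> 890

5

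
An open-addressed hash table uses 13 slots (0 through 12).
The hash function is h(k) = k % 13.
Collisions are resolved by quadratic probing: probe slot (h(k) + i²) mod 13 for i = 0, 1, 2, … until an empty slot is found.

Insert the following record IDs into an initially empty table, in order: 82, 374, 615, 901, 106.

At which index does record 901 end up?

8

Insert 82: h=4, slot 4 empty => index 4.
Insert 374: h=10, slot 10 empty => index 10.
Insert 615: h=4, slot 4 occupied => index 5.
Insert 901: h=4, slots 4,5 occupied => index 8.
Insert 106: h=2, slot 2 empty => index 2.
Table: [_, _, 106, _, 82, 615, _, _, 901, _, 374, _, _]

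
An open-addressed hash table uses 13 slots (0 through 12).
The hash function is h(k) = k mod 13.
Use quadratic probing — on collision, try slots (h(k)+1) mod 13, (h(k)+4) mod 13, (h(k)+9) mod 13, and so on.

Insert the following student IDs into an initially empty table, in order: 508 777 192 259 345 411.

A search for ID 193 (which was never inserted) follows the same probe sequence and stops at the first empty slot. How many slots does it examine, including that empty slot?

508: h=1 → slot 1
777: h=10 → slot 10
192: h=10, probe 10,11 → slot 11
259: h=12 → slot 12
345: h=7 → slot 7
411: h=8 → slot 8
Table: [∅, 508, ∅, ∅, ∅, ∅, ∅, 345, 411, ∅, 777, 192, 259]
Lookup 193: h=11, probe 11,12,2 → slot 2 empty, not found.

3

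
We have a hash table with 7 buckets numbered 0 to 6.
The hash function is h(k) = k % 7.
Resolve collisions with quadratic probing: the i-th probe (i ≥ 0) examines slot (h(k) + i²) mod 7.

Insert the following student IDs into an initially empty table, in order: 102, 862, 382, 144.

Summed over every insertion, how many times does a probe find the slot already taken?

102: h=4 → slot 4
862: h=1 → slot 1
382: h=4, probe 4,5 → slot 5
144: h=4, probe 4,5,1,6 → slot 6
Table: [—, 862, —, —, 102, 382, 144]

4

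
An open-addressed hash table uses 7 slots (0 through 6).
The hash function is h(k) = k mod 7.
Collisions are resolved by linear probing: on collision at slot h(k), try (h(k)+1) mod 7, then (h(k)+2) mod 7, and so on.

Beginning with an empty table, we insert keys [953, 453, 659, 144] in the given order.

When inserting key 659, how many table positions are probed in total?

2

953: h=1 -> slot 1
453: h=5 -> slot 5
659: h=1, probe 1,2 -> slot 2
144: h=4 -> slot 4
Table: [_, 953, 659, _, 144, 453, _]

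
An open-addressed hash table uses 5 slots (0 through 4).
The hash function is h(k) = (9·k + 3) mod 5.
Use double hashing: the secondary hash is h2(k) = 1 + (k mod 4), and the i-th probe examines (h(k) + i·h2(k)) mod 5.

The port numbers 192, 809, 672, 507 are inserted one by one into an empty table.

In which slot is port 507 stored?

Insert 192: h=1, slot 1 empty -> index 1.
Insert 809: h=4, slot 4 empty -> index 4.
Insert 672: h=1, h2=1, slot 1 occupied -> index 2.
Insert 507: h=1, h2=4, slot 1 occupied -> index 0.
Table: [507, 192, 672, —, 809]

0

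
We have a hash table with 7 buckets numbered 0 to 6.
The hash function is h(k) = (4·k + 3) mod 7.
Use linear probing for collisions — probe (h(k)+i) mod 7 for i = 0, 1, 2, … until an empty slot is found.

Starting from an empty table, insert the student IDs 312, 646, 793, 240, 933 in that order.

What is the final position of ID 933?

1

312 hashes to 5; slot 5 is free => place at 5.
646 hashes to 4; slot 4 is free => place at 4.
793 hashes to 4; 4,5 taken => place at 6.
240 hashes to 4; 4,5,6 taken => place at 0.
933 hashes to 4; 4,5,6,0 taken => place at 1.
Table: [240, 933, _, _, 646, 312, 793]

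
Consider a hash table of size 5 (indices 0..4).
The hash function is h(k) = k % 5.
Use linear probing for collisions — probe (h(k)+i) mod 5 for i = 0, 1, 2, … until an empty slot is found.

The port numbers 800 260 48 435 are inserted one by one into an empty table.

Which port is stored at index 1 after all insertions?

260

800: h=0 => slot 0
260: h=0, probe 0,1 => slot 1
48: h=3 => slot 3
435: h=0, probe 0,1,2 => slot 2
Table: [800, 260, 435, 48, —]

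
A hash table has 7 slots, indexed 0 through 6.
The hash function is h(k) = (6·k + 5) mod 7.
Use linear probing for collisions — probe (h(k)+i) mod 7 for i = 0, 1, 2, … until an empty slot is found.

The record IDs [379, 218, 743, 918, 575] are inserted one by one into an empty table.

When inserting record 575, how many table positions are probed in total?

Insert 379: h=4, slot 4 empty → index 4.
Insert 218: h=4, slot 4 occupied → index 5.
Insert 743: h=4, slots 4,5 occupied → index 6.
Insert 918: h=4, slots 4,5,6 occupied → index 0.
Insert 575: h=4, slots 4,5,6,0 occupied → index 1.
Table: [918, 575, —, —, 379, 218, 743]

5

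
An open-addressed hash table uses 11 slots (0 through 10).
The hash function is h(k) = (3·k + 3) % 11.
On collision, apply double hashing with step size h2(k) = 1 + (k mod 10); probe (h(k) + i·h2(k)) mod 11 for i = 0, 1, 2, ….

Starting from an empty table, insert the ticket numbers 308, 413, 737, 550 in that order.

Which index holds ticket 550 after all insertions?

4

308 hashes to 3; slot 3 is free => place at 3.
413 hashes to 10; slot 10 is free => place at 10.
737 hashes to 3, h2=8; 3 taken => place at 0.
550 hashes to 3, h2=1; 3 taken => place at 4.
Table: [737, ., ., 308, 550, ., ., ., ., ., 413]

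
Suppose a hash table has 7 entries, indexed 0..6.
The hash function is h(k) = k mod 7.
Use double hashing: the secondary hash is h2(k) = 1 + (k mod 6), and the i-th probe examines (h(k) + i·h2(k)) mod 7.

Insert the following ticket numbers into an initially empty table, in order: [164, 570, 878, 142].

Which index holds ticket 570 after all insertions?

4

164 hashes to 3; slot 3 is free => place at 3.
570 hashes to 3, h2=1; 3 taken => place at 4.
878 hashes to 3, h2=3; 3 taken => place at 6.
142 hashes to 2; slot 2 is free => place at 2.
Table: [∅, ∅, 142, 164, 570, ∅, 878]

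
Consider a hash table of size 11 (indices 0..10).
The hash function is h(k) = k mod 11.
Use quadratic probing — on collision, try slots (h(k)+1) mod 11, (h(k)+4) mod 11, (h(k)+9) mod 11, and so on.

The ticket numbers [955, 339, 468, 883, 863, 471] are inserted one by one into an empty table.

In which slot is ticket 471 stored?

955: h=9 → slot 9
339: h=9, probe 9,10 → slot 10
468: h=6 → slot 6
883: h=3 → slot 3
863: h=5 → slot 5
471: h=9, probe 9,10,2 → slot 2
Table: [-, -, 471, 883, -, 863, 468, -, -, 955, 339]

2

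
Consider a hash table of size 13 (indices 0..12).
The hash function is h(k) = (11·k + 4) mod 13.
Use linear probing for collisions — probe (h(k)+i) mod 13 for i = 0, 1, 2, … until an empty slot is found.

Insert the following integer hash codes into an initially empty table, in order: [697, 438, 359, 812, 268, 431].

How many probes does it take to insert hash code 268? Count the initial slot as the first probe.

3

Insert 697: h=1, slot 1 empty => index 1.
Insert 438: h=12, slot 12 empty => index 12.
Insert 359: h=1, slot 1 occupied => index 2.
Insert 812: h=5, slot 5 empty => index 5.
Insert 268: h=1, slots 1,2 occupied => index 3.
Insert 431: h=0, slot 0 empty => index 0.
Table: [431, 697, 359, 268, _, 812, _, _, _, _, _, _, 438]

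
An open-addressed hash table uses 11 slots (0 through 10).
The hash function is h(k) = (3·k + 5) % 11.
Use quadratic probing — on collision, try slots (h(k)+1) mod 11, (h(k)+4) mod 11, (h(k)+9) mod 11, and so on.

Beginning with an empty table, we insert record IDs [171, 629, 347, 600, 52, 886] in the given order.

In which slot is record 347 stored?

Insert 171: h=1, slot 1 empty -> index 1.
Insert 629: h=0, slot 0 empty -> index 0.
Insert 347: h=1, slot 1 occupied -> index 2.
Insert 600: h=1, slots 1,2 occupied -> index 5.
Insert 52: h=7, slot 7 empty -> index 7.
Insert 886: h=1, slots 1,2,5 occupied -> index 10.
Table: [629, 171, 347, -, -, 600, -, 52, -, -, 886]

2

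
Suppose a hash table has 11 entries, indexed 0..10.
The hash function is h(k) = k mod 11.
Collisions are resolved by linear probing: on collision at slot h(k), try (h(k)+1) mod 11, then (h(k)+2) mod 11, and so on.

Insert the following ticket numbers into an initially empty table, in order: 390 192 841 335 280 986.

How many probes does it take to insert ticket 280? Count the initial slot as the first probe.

5

390 hashes to 5; slot 5 is free -> place at 5.
192 hashes to 5; 5 taken -> place at 6.
841 hashes to 5; 5,6 taken -> place at 7.
335 hashes to 5; 5,6,7 taken -> place at 8.
280 hashes to 5; 5,6,7,8 taken -> place at 9.
986 hashes to 7; 7,8,9 taken -> place at 10.
Table: [_, _, _, _, _, 390, 192, 841, 335, 280, 986]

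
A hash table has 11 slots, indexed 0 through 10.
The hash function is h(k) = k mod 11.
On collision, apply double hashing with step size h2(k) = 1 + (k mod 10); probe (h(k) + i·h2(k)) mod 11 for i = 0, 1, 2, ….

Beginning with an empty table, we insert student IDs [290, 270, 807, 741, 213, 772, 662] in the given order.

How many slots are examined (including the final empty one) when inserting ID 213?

290: h=4 -> slot 4
270: h=6 -> slot 6
807: h=4, h2=8, probe 4,1 -> slot 1
741: h=4, h2=2, probe 4,6,8 -> slot 8
213: h=4, h2=4, probe 4,8,1,5 -> slot 5
772: h=2 -> slot 2
662: h=2, h2=3, probe 2,5,8,0 -> slot 0
Table: [662, 807, 772, _, 290, 213, 270, _, 741, _, _]

4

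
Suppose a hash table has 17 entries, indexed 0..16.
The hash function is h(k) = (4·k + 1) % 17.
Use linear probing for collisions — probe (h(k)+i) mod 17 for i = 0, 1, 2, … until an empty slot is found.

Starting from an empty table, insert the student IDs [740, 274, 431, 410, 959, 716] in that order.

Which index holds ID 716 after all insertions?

11

Insert 740: h=3, slot 3 empty => index 3.
Insert 274: h=9, slot 9 empty => index 9.
Insert 431: h=8, slot 8 empty => index 8.
Insert 410: h=9, slot 9 occupied => index 10.
Insert 959: h=12, slot 12 empty => index 12.
Insert 716: h=9, slots 9,10 occupied => index 11.
Table: [—, —, —, 740, —, —, —, —, 431, 274, 410, 716, 959, —, —, —, —]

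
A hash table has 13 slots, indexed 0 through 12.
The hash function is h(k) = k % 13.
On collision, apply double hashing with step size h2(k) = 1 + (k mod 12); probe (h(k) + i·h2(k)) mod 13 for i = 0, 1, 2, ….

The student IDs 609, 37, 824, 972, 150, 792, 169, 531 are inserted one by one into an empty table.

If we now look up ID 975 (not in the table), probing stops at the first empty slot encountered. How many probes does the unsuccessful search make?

2

609 hashes to 11; slot 11 is free => place at 11.
37 hashes to 11, h2=2; 11 taken => place at 0.
824 hashes to 5; slot 5 is free => place at 5.
972 hashes to 10; slot 10 is free => place at 10.
150 hashes to 7; slot 7 is free => place at 7.
792 hashes to 12; slot 12 is free => place at 12.
169 hashes to 0, h2=2; 0 taken => place at 2.
531 hashes to 11, h2=4; 11,2 taken => place at 6.
Table: [37, -, 169, -, -, 824, 531, 150, -, -, 972, 609, 792]
Lookup 975: h=0, h2=4, probe 0,4 → slot 4 empty, not found.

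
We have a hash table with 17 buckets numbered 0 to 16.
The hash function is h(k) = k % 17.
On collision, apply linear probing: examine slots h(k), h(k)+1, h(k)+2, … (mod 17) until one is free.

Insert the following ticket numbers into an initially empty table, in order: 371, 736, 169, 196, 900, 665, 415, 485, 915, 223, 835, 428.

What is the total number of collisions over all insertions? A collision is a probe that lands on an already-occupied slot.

9

Insert 371: h=14, slot 14 empty => index 14.
Insert 736: h=5, slot 5 empty => index 5.
Insert 169: h=16, slot 16 empty => index 16.
Insert 196: h=9, slot 9 empty => index 9.
Insert 900: h=16, slot 16 occupied => index 0.
Insert 665: h=2, slot 2 empty => index 2.
Insert 415: h=7, slot 7 empty => index 7.
Insert 485: h=9, slot 9 occupied => index 10.
Insert 915: h=14, slot 14 occupied => index 15.
Insert 223: h=2, slot 2 occupied => index 3.
Insert 835: h=2, slots 2,3 occupied => index 4.
Insert 428: h=3, slots 3,4,5 occupied => index 6.
Table: [900, _, 665, 223, 835, 736, 428, 415, _, 196, 485, _, _, _, 371, 915, 169]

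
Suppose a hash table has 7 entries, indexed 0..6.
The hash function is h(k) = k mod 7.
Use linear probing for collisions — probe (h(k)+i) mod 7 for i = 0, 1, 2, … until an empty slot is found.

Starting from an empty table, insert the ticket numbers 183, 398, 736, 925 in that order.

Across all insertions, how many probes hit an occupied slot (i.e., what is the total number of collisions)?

183: h=1 -> slot 1
398: h=6 -> slot 6
736: h=1, probe 1,2 -> slot 2
925: h=1, probe 1,2,3 -> slot 3
Table: [—, 183, 736, 925, —, —, 398]

3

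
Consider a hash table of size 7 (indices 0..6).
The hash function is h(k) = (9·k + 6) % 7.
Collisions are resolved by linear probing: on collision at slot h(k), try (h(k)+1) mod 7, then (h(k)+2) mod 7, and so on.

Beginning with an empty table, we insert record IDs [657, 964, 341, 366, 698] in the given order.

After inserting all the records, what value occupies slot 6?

657 hashes to 4; slot 4 is free -> place at 4.
964 hashes to 2; slot 2 is free -> place at 2.
341 hashes to 2; 2 taken -> place at 3.
366 hashes to 3; 3,4 taken -> place at 5.
698 hashes to 2; 2,3,4,5 taken -> place at 6.
Table: [—, —, 964, 341, 657, 366, 698]

698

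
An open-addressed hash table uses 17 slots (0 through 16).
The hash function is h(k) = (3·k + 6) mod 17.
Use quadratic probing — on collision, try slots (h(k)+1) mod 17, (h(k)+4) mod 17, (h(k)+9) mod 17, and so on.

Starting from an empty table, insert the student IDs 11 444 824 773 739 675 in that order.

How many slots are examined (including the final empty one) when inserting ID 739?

3

Insert 11: h=5, slot 5 empty → index 5.
Insert 444: h=12, slot 12 empty → index 12.
Insert 824: h=13, slot 13 empty → index 13.
Insert 773: h=13, slot 13 occupied → index 14.
Insert 739: h=13, slots 13,14 occupied → index 0.
Insert 675: h=8, slot 8 empty → index 8.
Table: [739, ∅, ∅, ∅, ∅, 11, ∅, ∅, 675, ∅, ∅, ∅, 444, 824, 773, ∅, ∅]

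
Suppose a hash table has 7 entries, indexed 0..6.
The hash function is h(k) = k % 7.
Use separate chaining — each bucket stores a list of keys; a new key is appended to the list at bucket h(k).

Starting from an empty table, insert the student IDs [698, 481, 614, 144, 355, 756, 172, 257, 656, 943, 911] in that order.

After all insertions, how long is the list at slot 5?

7

698 -> bucket 5
481 -> bucket 5 (collision)
614 -> bucket 5 (collision)
144 -> bucket 4
355 -> bucket 5 (collision)
756 -> bucket 0
172 -> bucket 4 (collision)
257 -> bucket 5 (collision)
656 -> bucket 5 (collision)
943 -> bucket 5 (collision)
911 -> bucket 1
Final buckets:
0: 756
1: 911
2: _
3: _
4: 144 -> 172
5: 698 -> 481 -> 614 -> 355 -> 257 -> 656 -> 943
6: _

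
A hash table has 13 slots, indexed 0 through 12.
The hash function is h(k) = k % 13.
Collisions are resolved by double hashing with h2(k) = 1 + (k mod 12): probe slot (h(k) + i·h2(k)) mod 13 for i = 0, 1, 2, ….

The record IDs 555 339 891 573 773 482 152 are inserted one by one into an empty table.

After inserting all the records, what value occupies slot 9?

Insert 555: h=9, slot 9 empty -> index 9.
Insert 339: h=1, slot 1 empty -> index 1.
Insert 891: h=7, slot 7 empty -> index 7.
Insert 573: h=1, h2=10, slot 1 occupied -> index 11.
Insert 773: h=6, slot 6 empty -> index 6.
Insert 482: h=1, h2=3, slot 1 occupied -> index 4.
Insert 152: h=9, h2=9, slot 9 occupied -> index 5.
Table: [., 339, ., ., 482, 152, 773, 891, ., 555, ., 573, .]

555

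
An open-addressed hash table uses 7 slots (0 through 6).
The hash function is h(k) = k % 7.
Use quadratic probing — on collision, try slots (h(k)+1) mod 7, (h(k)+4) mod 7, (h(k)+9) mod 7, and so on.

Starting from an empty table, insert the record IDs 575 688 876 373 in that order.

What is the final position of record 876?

5

575 hashes to 1; slot 1 is free → place at 1.
688 hashes to 2; slot 2 is free → place at 2.
876 hashes to 1; 1,2 taken → place at 5.
373 hashes to 2; 2 taken → place at 3.
Table: [_, 575, 688, 373, _, 876, _]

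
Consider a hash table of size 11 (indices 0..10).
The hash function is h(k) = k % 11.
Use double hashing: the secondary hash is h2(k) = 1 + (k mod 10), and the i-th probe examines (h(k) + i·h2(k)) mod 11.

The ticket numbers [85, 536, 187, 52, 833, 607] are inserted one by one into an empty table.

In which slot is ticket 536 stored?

4

85: h=8 => slot 8
536: h=8, h2=7, probe 8,4 => slot 4
187: h=0 => slot 0
52: h=8, h2=3, probe 8,0,3 => slot 3
833: h=8, h2=4, probe 8,1 => slot 1
607: h=2 => slot 2
Table: [187, 833, 607, 52, 536, -, -, -, 85, -, -]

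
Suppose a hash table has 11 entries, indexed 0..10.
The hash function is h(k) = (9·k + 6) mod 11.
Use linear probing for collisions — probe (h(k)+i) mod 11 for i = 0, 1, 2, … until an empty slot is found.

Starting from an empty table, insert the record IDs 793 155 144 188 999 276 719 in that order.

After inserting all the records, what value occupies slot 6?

144

793: h=4 → slot 4
155: h=4, probe 4,5 → slot 5
144: h=4, probe 4,5,6 → slot 6
188: h=4, probe 4,5,6,7 → slot 7
999: h=10 → slot 10
276: h=4, probe 4,5,6,7,8 → slot 8
719: h=9 → slot 9
Table: [-, -, -, -, 793, 155, 144, 188, 276, 719, 999]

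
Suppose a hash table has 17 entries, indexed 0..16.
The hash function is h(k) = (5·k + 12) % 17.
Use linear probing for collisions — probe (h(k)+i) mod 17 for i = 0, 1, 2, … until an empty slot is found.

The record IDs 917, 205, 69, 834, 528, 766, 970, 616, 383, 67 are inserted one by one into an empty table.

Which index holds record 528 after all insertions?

917 hashes to 7; slot 7 is free => place at 7.
205 hashes to 0; slot 0 is free => place at 0.
69 hashes to 0; 0 taken => place at 1.
834 hashes to 0; 0,1 taken => place at 2.
528 hashes to 0; 0,1,2 taken => place at 3.
766 hashes to 0; 0,1,2,3 taken => place at 4.
970 hashes to 0; 0,1,2,3,4 taken => place at 5.
616 hashes to 15; slot 15 is free => place at 15.
383 hashes to 6; slot 6 is free => place at 6.
67 hashes to 7; 7 taken => place at 8.
Table: [205, 69, 834, 528, 766, 970, 383, 917, 67, -, -, -, -, -, -, 616, -]

3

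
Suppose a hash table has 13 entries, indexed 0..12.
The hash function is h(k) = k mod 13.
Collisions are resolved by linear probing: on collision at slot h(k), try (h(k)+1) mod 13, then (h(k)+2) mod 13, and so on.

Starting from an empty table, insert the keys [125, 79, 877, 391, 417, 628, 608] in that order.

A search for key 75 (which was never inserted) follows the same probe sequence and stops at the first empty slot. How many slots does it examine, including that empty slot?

2

Insert 125: h=8, slot 8 empty → index 8.
Insert 79: h=1, slot 1 empty → index 1.
Insert 877: h=6, slot 6 empty → index 6.
Insert 391: h=1, slot 1 occupied → index 2.
Insert 417: h=1, slots 1,2 occupied → index 3.
Insert 628: h=4, slot 4 empty → index 4.
Insert 608: h=10, slot 10 empty → index 10.
Table: [., 79, 391, 417, 628, ., 877, ., 125, ., 608, ., .]
Lookup 75: h=10, probe 10,11 → slot 11 empty, not found.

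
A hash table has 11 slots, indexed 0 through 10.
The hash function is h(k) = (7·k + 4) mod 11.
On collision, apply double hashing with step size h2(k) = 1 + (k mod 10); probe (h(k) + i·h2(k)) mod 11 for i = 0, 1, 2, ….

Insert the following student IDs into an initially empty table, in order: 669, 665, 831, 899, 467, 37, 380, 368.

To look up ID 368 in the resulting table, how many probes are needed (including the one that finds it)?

Insert 669: h=1, slot 1 empty -> index 1.
Insert 665: h=6, slot 6 empty -> index 6.
Insert 831: h=2, slot 2 empty -> index 2.
Insert 899: h=5, slot 5 empty -> index 5.
Insert 467: h=6, h2=8, slot 6 occupied -> index 3.
Insert 37: h=10, slot 10 empty -> index 10.
Insert 380: h=2, h2=1, slots 2,3 occupied -> index 4.
Insert 368: h=6, h2=9, slots 6,4,2 occupied -> index 0.
Table: [368, 669, 831, 467, 380, 899, 665, —, —, —, 37]
Lookup 368: h=6, h2=9, probe 6,4,2,0 → found at 0.

4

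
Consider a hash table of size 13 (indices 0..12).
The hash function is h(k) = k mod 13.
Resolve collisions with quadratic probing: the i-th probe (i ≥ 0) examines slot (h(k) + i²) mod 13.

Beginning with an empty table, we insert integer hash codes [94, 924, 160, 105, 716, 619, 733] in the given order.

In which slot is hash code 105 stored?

94 hashes to 3; slot 3 is free -> place at 3.
924 hashes to 1; slot 1 is free -> place at 1.
160 hashes to 4; slot 4 is free -> place at 4.
105 hashes to 1; 1 taken -> place at 2.
716 hashes to 1; 1,2 taken -> place at 5.
619 hashes to 8; slot 8 is free -> place at 8.
733 hashes to 5; 5 taken -> place at 6.
Table: [., 924, 105, 94, 160, 716, 733, ., 619, ., ., ., .]

2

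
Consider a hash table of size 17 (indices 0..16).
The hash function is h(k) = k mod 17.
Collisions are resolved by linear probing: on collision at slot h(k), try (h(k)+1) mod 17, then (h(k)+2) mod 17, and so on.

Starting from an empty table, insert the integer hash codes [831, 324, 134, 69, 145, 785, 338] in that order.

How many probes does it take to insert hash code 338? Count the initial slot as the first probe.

Insert 831: h=15, slot 15 empty => index 15.
Insert 324: h=1, slot 1 empty => index 1.
Insert 134: h=15, slot 15 occupied => index 16.
Insert 69: h=1, slot 1 occupied => index 2.
Insert 145: h=9, slot 9 empty => index 9.
Insert 785: h=3, slot 3 empty => index 3.
Insert 338: h=15, slots 15,16 occupied => index 0.
Table: [338, 324, 69, 785, ., ., ., ., ., 145, ., ., ., ., ., 831, 134]

3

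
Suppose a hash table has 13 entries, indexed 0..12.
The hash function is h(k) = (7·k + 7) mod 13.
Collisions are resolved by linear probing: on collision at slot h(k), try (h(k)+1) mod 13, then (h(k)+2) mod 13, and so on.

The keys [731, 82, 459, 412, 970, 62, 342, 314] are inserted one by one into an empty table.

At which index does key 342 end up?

731: h=2 -> slot 2
82: h=9 -> slot 9
459: h=9, probe 9,10 -> slot 10
412: h=5 -> slot 5
970: h=11 -> slot 11
62: h=12 -> slot 12
342: h=9, probe 9,10,11,12,0 -> slot 0
314: h=8 -> slot 8
Table: [342, —, 731, —, —, 412, —, —, 314, 82, 459, 970, 62]

0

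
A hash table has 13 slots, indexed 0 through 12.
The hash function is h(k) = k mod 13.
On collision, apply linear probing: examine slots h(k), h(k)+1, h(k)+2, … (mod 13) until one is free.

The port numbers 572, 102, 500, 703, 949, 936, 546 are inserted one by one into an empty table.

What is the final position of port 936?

3

572 hashes to 0; slot 0 is free => place at 0.
102 hashes to 11; slot 11 is free => place at 11.
500 hashes to 6; slot 6 is free => place at 6.
703 hashes to 1; slot 1 is free => place at 1.
949 hashes to 0; 0,1 taken => place at 2.
936 hashes to 0; 0,1,2 taken => place at 3.
546 hashes to 0; 0,1,2,3 taken => place at 4.
Table: [572, 703, 949, 936, 546, ., 500, ., ., ., ., 102, .]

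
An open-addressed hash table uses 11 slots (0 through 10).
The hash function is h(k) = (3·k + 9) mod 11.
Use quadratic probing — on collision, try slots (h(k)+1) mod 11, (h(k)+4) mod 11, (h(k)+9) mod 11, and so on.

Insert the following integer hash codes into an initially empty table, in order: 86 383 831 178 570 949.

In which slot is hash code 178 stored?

86 hashes to 3; slot 3 is free → place at 3.
383 hashes to 3; 3 taken → place at 4.
831 hashes to 5; slot 5 is free → place at 5.
178 hashes to 4; 4,5 taken → place at 8.
570 hashes to 3; 3,4 taken → place at 7.
949 hashes to 7; 7,8 taken → place at 0.
Table: [949, ., ., 86, 383, 831, ., 570, 178, ., .]

8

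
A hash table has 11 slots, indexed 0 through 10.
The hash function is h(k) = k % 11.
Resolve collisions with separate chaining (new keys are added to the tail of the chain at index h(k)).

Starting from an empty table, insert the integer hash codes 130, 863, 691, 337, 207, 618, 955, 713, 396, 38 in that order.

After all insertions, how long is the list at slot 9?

Insert 130: h=9, bucket 9 empty → new chain.
Insert 863: h=5, bucket 5 empty → new chain.
Insert 691: h=9, bucket 9 nonempty → append to chain.
Insert 337: h=7, bucket 7 empty → new chain.
Insert 207: h=9, bucket 9 nonempty → append to chain.
Insert 618: h=2, bucket 2 empty → new chain.
Insert 955: h=9, bucket 9 nonempty → append to chain.
Insert 713: h=9, bucket 9 nonempty → append to chain.
Insert 396: h=0, bucket 0 empty → new chain.
Insert 38: h=5, bucket 5 nonempty → append to chain.
Final buckets:
0: 396
1: .
2: 618
3: .
4: .
5: 863 -> 38
6: .
7: 337
8: .
9: 130 -> 691 -> 207 -> 955 -> 713
10: .

5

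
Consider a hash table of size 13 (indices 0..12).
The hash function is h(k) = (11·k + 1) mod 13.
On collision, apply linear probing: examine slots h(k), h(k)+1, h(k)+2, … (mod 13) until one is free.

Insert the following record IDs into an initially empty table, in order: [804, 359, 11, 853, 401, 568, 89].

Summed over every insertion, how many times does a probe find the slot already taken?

7

804: h=5 -> slot 5
359: h=11 -> slot 11
11: h=5, probe 5,6 -> slot 6
853: h=11, probe 11,12 -> slot 12
401: h=5, probe 5,6,7 -> slot 7
568: h=9 -> slot 9
89: h=5, probe 5,6,7,8 -> slot 8
Table: [—, —, —, —, —, 804, 11, 401, 89, 568, —, 359, 853]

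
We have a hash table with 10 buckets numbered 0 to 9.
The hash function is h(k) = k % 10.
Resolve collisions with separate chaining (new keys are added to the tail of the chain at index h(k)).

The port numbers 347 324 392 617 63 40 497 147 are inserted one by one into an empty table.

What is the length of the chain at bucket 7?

4

347 -> bucket 7
324 -> bucket 4
392 -> bucket 2
617 -> bucket 7 (collision)
63 -> bucket 3
40 -> bucket 0
497 -> bucket 7 (collision)
147 -> bucket 7 (collision)
Final buckets:
0: 40
1: —
2: 392
3: 63
4: 324
5: —
6: —
7: 347 -> 617 -> 497 -> 147
8: —
9: —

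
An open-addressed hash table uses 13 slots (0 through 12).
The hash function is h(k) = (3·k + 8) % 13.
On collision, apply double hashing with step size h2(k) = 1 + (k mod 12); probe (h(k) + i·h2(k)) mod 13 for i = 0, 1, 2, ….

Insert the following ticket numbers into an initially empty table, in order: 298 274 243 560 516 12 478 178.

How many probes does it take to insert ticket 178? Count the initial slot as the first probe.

Insert 298: h=5, slot 5 empty → index 5.
Insert 274: h=11, slot 11 empty → index 11.
Insert 243: h=9, slot 9 empty → index 9.
Insert 560: h=11, h2=9, slot 11 occupied → index 7.
Insert 516: h=9, h2=1, slot 9 occupied → index 10.
Insert 12: h=5, h2=1, slot 5 occupied → index 6.
Insert 478: h=12, slot 12 empty → index 12.
Insert 178: h=9, h2=11, slots 9,7,5 occupied → index 3.
Table: [_, _, _, 178, _, 298, 12, 560, _, 243, 516, 274, 478]

4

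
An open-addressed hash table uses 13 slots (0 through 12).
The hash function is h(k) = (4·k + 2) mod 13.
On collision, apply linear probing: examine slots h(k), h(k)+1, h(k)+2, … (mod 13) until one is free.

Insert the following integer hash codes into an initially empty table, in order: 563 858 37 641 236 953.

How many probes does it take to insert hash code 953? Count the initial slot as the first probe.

4

563: h=5 -> slot 5
858: h=2 -> slot 2
37: h=7 -> slot 7
641: h=5, probe 5,6 -> slot 6
236: h=10 -> slot 10
953: h=5, probe 5,6,7,8 -> slot 8
Table: [∅, ∅, 858, ∅, ∅, 563, 641, 37, 953, ∅, 236, ∅, ∅]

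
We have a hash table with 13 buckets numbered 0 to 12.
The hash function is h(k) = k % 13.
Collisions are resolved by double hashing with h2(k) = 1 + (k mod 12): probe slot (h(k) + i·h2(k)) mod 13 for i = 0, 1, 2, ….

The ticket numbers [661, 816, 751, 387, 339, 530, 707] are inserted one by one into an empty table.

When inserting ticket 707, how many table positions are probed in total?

661 hashes to 11; slot 11 is free → place at 11.
816 hashes to 10; slot 10 is free → place at 10.
751 hashes to 10, h2=8; 10 taken → place at 5.
387 hashes to 10, h2=4; 10 taken → place at 1.
339 hashes to 1, h2=4; 1,5 taken → place at 9.
530 hashes to 10, h2=3; 10 taken → place at 0.
707 hashes to 5, h2=12; 5 taken → place at 4.
Table: [530, 387, —, —, 707, 751, —, —, —, 339, 816, 661, —]

2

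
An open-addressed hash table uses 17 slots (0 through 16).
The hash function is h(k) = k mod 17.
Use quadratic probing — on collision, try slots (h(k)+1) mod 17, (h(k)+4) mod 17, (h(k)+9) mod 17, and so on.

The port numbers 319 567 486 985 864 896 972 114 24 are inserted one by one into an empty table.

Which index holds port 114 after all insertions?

319 hashes to 13; slot 13 is free => place at 13.
567 hashes to 6; slot 6 is free => place at 6.
486 hashes to 10; slot 10 is free => place at 10.
985 hashes to 16; slot 16 is free => place at 16.
864 hashes to 14; slot 14 is free => place at 14.
896 hashes to 12; slot 12 is free => place at 12.
972 hashes to 3; slot 3 is free => place at 3.
114 hashes to 12; 12,13,16 taken => place at 4.
24 hashes to 7; slot 7 is free => place at 7.
Table: [., ., ., 972, 114, ., 567, 24, ., ., 486, ., 896, 319, 864, ., 985]

4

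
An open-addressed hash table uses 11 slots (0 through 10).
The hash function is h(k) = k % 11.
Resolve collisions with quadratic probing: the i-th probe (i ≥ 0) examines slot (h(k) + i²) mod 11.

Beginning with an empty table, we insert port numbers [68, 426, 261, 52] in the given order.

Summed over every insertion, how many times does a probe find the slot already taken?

68 hashes to 2; slot 2 is free => place at 2.
426 hashes to 8; slot 8 is free => place at 8.
261 hashes to 8; 8 taken => place at 9.
52 hashes to 8; 8,9 taken => place at 1.
Table: [∅, 52, 68, ∅, ∅, ∅, ∅, ∅, 426, 261, ∅]

3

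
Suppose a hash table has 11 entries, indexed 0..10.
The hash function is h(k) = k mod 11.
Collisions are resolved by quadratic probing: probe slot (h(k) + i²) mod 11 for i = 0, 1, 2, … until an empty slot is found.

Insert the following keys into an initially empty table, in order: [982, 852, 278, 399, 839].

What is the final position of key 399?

982: h=3 → slot 3
852: h=5 → slot 5
278: h=3, probe 3,4 → slot 4
399: h=3, probe 3,4,7 → slot 7
839: h=3, probe 3,4,7,1 → slot 1
Table: [∅, 839, ∅, 982, 278, 852, ∅, 399, ∅, ∅, ∅]

7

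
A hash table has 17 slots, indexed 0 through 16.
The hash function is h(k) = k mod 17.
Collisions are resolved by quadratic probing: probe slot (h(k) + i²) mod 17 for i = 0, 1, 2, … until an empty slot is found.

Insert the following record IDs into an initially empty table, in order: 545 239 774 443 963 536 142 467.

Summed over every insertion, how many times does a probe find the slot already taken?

545: h=1 -> slot 1
239: h=1, probe 1,2 -> slot 2
774: h=9 -> slot 9
443: h=1, probe 1,2,5 -> slot 5
963: h=11 -> slot 11
536: h=9, probe 9,10 -> slot 10
142: h=6 -> slot 6
467: h=8 -> slot 8
Table: [—, 545, 239, —, —, 443, 142, —, 467, 774, 536, 963, —, —, —, —, —]

4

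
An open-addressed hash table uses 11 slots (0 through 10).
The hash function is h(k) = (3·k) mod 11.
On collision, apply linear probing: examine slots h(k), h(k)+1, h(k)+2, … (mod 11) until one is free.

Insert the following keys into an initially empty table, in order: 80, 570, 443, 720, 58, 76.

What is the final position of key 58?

Insert 80: h=9, slot 9 empty => index 9.
Insert 570: h=5, slot 5 empty => index 5.
Insert 443: h=9, slot 9 occupied => index 10.
Insert 720: h=4, slot 4 empty => index 4.
Insert 58: h=9, slots 9,10 occupied => index 0.
Insert 76: h=8, slot 8 empty => index 8.
Table: [58, —, —, —, 720, 570, —, —, 76, 80, 443]

0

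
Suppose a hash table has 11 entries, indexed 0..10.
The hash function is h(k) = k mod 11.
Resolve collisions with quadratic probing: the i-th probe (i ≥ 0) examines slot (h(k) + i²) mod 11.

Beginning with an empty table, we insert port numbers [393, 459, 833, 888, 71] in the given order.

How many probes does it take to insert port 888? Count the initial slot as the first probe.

4

Insert 393: h=8, slot 8 empty => index 8.
Insert 459: h=8, slot 8 occupied => index 9.
Insert 833: h=8, slots 8,9 occupied => index 1.
Insert 888: h=8, slots 8,9,1 occupied => index 6.
Insert 71: h=5, slot 5 empty => index 5.
Table: [., 833, ., ., ., 71, 888, ., 393, 459, .]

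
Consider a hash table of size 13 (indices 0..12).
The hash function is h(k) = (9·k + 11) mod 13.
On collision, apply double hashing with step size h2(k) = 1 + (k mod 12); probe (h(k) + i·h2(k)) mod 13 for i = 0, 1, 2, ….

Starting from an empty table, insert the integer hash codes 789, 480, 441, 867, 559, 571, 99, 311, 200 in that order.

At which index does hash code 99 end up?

789: h=1 → slot 1
480: h=2 → slot 2
441: h=2, h2=10, probe 2,12 → slot 12
867: h=1, h2=4, probe 1,5 → slot 5
559: h=11 → slot 11
571: h=2, h2=8, probe 2,10 → slot 10
99: h=5, h2=4, probe 5,9 → slot 9
311: h=2, h2=12, probe 2,1,0 → slot 0
200: h=4 → slot 4
Table: [311, 789, 480, -, 200, 867, -, -, -, 99, 571, 559, 441]

9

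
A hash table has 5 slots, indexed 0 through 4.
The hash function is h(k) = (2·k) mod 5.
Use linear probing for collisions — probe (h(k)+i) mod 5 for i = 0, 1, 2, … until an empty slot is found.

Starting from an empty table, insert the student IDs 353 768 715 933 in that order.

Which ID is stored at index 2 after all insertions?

768

353: h=1 → slot 1
768: h=1, probe 1,2 → slot 2
715: h=0 → slot 0
933: h=1, probe 1,2,3 → slot 3
Table: [715, 353, 768, 933, .]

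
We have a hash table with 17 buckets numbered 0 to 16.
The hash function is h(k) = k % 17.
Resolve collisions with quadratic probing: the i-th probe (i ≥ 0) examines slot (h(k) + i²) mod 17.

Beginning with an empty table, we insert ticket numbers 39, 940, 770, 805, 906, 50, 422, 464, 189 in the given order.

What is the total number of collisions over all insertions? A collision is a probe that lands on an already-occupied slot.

39: h=5 -> slot 5
940: h=5, probe 5,6 -> slot 6
770: h=5, probe 5,6,9 -> slot 9
805: h=6, probe 6,7 -> slot 7
906: h=5, probe 5,6,9,14 -> slot 14
50: h=16 -> slot 16
422: h=14, probe 14,15 -> slot 15
464: h=5, probe 5,6,9,14,4 -> slot 4
189: h=2 -> slot 2
Table: [-, -, 189, -, 464, 39, 940, 805, -, 770, -, -, -, -, 906, 422, 50]

12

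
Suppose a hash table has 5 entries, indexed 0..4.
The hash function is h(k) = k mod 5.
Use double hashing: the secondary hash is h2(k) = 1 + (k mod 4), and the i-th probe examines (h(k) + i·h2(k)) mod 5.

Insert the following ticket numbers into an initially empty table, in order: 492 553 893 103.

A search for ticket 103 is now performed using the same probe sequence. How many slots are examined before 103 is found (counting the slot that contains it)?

492 hashes to 2; slot 2 is free => place at 2.
553 hashes to 3; slot 3 is free => place at 3.
893 hashes to 3, h2=2; 3 taken => place at 0.
103 hashes to 3, h2=4; 3,2 taken => place at 1.
Table: [893, 103, 492, 553, _]
Lookup 103: h=3, h2=4, probe 3,2,1 → found at 1.

3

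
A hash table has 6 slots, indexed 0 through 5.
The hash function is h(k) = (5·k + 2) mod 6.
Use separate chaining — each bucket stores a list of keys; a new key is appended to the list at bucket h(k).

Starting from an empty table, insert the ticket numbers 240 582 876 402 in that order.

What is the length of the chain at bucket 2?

240 -> bucket 2
582 -> bucket 2 (collision)
876 -> bucket 2 (collision)
402 -> bucket 2 (collision)
Final buckets:
0: _
1: _
2: 240 -> 582 -> 876 -> 402
3: _
4: _
5: _

4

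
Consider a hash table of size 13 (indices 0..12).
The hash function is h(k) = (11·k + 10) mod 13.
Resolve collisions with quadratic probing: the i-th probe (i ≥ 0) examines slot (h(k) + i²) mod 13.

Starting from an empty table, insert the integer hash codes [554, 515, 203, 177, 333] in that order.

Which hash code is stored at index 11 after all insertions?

203

554: h=7 -> slot 7
515: h=7, probe 7,8 -> slot 8
203: h=7, probe 7,8,11 -> slot 11
177: h=7, probe 7,8,11,3 -> slot 3
333: h=7, probe 7,8,11,3,10 -> slot 10
Table: [—, —, —, 177, —, —, —, 554, 515, —, 333, 203, —]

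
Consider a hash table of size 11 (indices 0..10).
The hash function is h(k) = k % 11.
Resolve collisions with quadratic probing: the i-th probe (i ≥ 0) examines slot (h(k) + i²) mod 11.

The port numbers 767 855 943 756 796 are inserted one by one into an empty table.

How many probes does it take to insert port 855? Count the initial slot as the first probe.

767: h=8 -> slot 8
855: h=8, probe 8,9 -> slot 9
943: h=8, probe 8,9,1 -> slot 1
756: h=8, probe 8,9,1,6 -> slot 6
796: h=4 -> slot 4
Table: [∅, 943, ∅, ∅, 796, ∅, 756, ∅, 767, 855, ∅]

2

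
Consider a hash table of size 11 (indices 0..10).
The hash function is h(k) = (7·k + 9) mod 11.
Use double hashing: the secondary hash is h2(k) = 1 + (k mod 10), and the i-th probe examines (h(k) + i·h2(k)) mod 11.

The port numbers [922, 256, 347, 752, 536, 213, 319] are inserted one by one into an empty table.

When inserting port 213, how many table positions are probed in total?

3

922 hashes to 6; slot 6 is free => place at 6.
256 hashes to 8; slot 8 is free => place at 8.
347 hashes to 7; slot 7 is free => place at 7.
752 hashes to 4; slot 4 is free => place at 4.
536 hashes to 10; slot 10 is free => place at 10.
213 hashes to 4, h2=4; 4,8 taken => place at 1.
319 hashes to 9; slot 9 is free => place at 9.
Table: [-, 213, -, -, 752, -, 922, 347, 256, 319, 536]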